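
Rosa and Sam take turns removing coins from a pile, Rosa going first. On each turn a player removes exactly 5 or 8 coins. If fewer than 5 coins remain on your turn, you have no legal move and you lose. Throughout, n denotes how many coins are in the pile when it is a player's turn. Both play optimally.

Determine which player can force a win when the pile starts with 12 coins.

Positions with no move are L. A position that does have a move is losing for the player to move precisely when every available move leads to a winning position for the opponent. Fill in the labels:
n=0: no move → L
n=1: no move → L
n=2: no move → L
n=3: no move → L
n=4: no move → L
n=5: W (go to 0, an L position)
n=6: W (go to 1, an L position)
n=7: W (go to 2, an L position)
n=8: W (go to 3, an L position)
n=9: W (go to 4, an L position)
n=10: W (go to 2, an L position)
n=11: W (go to 3, an L position)
n=12: W (go to 4, an L position)
From 12 Rosa can remove 8, leaving 4, reaching an L position.

Rosa wins.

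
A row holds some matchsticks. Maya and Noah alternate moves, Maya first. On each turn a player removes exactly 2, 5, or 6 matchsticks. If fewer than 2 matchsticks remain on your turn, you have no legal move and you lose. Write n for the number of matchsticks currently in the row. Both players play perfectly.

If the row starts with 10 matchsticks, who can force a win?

Positions with no move are L. A position that does have a move is losing for the player to move precisely when every available move leads to a winning position for the opponent. Fill in the labels:
n=0: no move → L
n=1: no move → L
n=2: W (go to 0, an L position)
n=3: W (go to 1, an L position)
n=4: L (sole option 2(W) is W)
n=5: W (go to 0, an L position)
n=6: W (go to 4, an L position)
n=7: W (go to 1, an L position)
n=8: L (options 6(W), 3(W), 2(W) are all W)
n=9: W (go to 4, an L position)
n=10: W (go to 8, an L position)
The starting position 10 is W: Maya should remove 2, leaving 8, handing over an L position.

Maya wins.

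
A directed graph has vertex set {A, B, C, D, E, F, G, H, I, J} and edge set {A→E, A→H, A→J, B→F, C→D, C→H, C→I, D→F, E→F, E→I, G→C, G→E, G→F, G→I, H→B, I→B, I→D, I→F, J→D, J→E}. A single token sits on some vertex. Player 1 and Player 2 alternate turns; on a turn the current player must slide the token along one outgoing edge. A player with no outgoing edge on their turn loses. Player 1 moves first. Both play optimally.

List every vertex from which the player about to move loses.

Compute win/loss labels from the base case upward. A position with no move is L. Any other position is W if it can reach an L in one move, else L.
Every edge goes from a vertex to one that appears earlier in the order F, B, D, I, E, J, H, C, G, A, so processing vertices in that order labels each vertex after all of its successors.
F: no outgoing edge → L
B: can move to F, which is L ⇒ W
D: can move to F, which is L ⇒ W
I: can move to F, which is L ⇒ W
E: can move to F, which is L ⇒ W
J: moves to E(W), D(W); every one is W ⇒ L
H: the only move is to B(W), a W ⇒ L
C: can move to H, which is L ⇒ W
G: can move to F, which is L ⇒ W
A: can move to H, which is L ⇒ W
The losing starting vertices are exactly the entries labelled L in this table (3 of them).

F, H, J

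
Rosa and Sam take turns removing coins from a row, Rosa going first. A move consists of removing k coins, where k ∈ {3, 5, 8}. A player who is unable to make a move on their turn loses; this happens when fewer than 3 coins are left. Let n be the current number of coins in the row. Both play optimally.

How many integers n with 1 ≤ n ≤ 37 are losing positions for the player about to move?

Work bottom-up. With no move the player to move loses. Otherwise the position is W if at least one move leads to an L position for the opponent, and L if every move leads to a W.
n=0: no move → L
n=1: no move → L
n=2: no move → L
n=3: W (go to 0, an L position)
n=4: W (go to 1, an L position)
n=5: W (go to 2, an L position)
n=6: W (go to 1, an L position)
n=7: W (go to 2, an L position)
n=8: W (go to 0, an L position)
n=9: W (go to 1, an L position)
n=10: W (go to 2, an L position)
n=11: L (options 8(W), 6(W), 3(W) are all W)
n=12: L (options 9(W), 7(W), 4(W) are all W)
n=13: L (options 10(W), 8(W), 5(W) are all W)
n=14: W (go to 11, an L position)
n=15: W (go to 12, an L position)
n=16: W (go to 13, an L position)
n=17: W (go to 12, an L position)
n=18: W (go to 13, an L position)
n=19: W (go to 11, an L position)
n=20: W (go to 12, an L position)
n=21: W (go to 13, an L position)
n=22: L (options 19(W), 17(W), 14(W) are all W)
n=23: L (options 20(W), 18(W), 15(W) are all W)
n=24: L (options 21(W), 19(W), 16(W) are all W)
n=25: W (go to 22, an L position)
n=26: W (go to 23, an L position)
n=27: W (go to 24, an L position)
n=28: W (go to 23, an L position)
n=29: W (go to 24, an L position)
n=30: W (go to 22, an L position)
n=31: W (go to 23, an L position)
n=32: W (go to 24, an L position)
n=33: L (options 30(W), 28(W), 25(W) are all W)
n=34: L (options 31(W), 29(W), 26(W) are all W)
n=35: L (options 32(W), 30(W), 27(W) are all W)
n=36: W (go to 33, an L position)
n=37: W (go to 34, an L position)
L entries with 1 ≤ n ≤ 37 (n=0 is outside the asked range and is not counted): n = 1, 2, 11, 12, 13, 22, 23, 24, 33, 34, 35; that makes 11.

11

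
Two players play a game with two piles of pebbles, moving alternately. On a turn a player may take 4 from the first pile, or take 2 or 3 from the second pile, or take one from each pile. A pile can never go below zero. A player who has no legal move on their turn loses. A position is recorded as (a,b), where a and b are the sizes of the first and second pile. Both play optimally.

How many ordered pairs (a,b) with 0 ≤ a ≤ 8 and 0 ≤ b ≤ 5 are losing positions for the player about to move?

Label each position W (a win for the player to move) or L (a loss). A position with no legal move is L; any other position is W exactly when some move reaches an L, and L when every move reaches a W.
Every move lowers a or b (never raises either), so fill the grid row by row in increasing a, and left to right within a row: each cell's successors are then already labelled.
      b=0  b=1  b=2  b=3  b=4  b=5
a=0:    L    L    W    W    W    L
a=1:    L    W    W    W    L    L
a=2:    L    W    W    W    L    W
a=3:    L    W    W    W    L    W
a=4:    W    W    L    L    W    W
a=5:    W    L    L    W    W    W
a=6:    W    L    W    W    W    L
a=7:    W    L    W    W    W    L
a=8:    L    L    W    W    W    L
Cells with no legal move (terminal, hence L): (0,0), (0,1), (1,0), (2,0), (3,0).
The remaining L cells, each justified by listing all of its moves:
(0,5): →(0,3)(W), (0,2)(W) — all W, so L
(1,4): →(1,2)(W), (1,1)(W), (0,3)(W) — all W, so L
(1,5): →(1,3)(W), (1,2)(W), (0,4)(W) — all W, so L
(2,4): →(2,2)(W), (2,1)(W), (1,3)(W) — all W, so L
(3,4): →(3,2)(W), (3,1)(W), (2,3)(W) — all W, so L
(4,2): →(0,2)(W), (4,0)(W), (3,1)(W) — all W, so L
(4,3): →(0,3)(W), (4,1)(W), (4,0)(W), (3,2)(W) — all W, so L
(5,1): →(1,1)(W), (4,0)(W) — all W, so L
(5,2): →(1,2)(W), (5,0)(W), (4,1)(W) — all W, so L
(6,1): →(2,1)(W), (5,0)(W) — all W, so L
(6,5): →(2,5)(W), (6,3)(W), (6,2)(W), (5,4)(W) — all W, so L
(7,1): →(3,1)(W), (6,0)(W) — all W, so L
(7,5): →(3,5)(W), (7,3)(W), (7,2)(W), (6,4)(W) — all W, so L
(8,0): →(4,0)(W) only, which is W, so L
(8,1): →(4,1)(W), (7,0)(W) — all W, so L
(8,5): →(4,5)(W), (8,3)(W), (8,2)(W), (7,4)(W) — all W, so L
Every other cell has at least one move into one of the L cells above, so it is W.
L cells per row: a=0: 3, a=1: 3, a=2: 2, a=3: 2, a=4: 2, a=5: 2, a=6: 2, a=7: 2, a=8: 3; total 21.

21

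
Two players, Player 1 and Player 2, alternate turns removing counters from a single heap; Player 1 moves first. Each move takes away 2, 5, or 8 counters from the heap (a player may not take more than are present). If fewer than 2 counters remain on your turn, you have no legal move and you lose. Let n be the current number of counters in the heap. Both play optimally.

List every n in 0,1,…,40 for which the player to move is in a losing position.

0, 1, 4, 7, 10, 11, 14, 17, 20, 21, 24, 27, 30, 31, 34, 37, 40

Build the W/L table. Terminal = L. A non-terminal position is W if it has a move to some L; otherwise it is L.
n=0: no move → L
n=1: no move → L
n=2: reaches L-position 0 → W
n=3: reaches L-position 1 → W
n=4: only reaches 2(W), which is W → L
n=5: reaches L-position 0 → W
n=6: reaches L-position 4 → W
n=7: only reaches 5(W), 2(W), all W → L
n=8: reaches L-position 0 → W
n=9: reaches L-position 7 → W
n=10: only reaches 8(W), 5(W), 2(W), all W → L
n=11: only reaches 9(W), 6(W), 3(W), all W → L
n=12: reaches L-position 10 → W
n=13: reaches L-position 11 → W
n=14: only reaches 12(W), 9(W), 6(W), all W → L
n=15: reaches L-position 10 → W
n=16: reaches L-position 14 → W
n=17: only reaches 15(W), 12(W), 9(W), all W → L
n=18: reaches L-position 10 → W
n=19: reaches L-position 17 → W
n=20: only reaches 18(W), 15(W), 12(W), all W → L
n=21: only reaches 19(W), 16(W), 13(W), all W → L
n=22: reaches L-position 20 → W
n=23: reaches L-position 21 → W
n=24: only reaches 22(W), 19(W), 16(W), all W → L
n=25: reaches L-position 20 → W
n=26: reaches L-position 24 → W
n=27: only reaches 25(W), 22(W), 19(W), all W → L
n=28: reaches L-position 20 → W
n=29: reaches L-position 27 → W
n=30: only reaches 28(W), 25(W), 22(W), all W → L
n=31: only reaches 29(W), 26(W), 23(W), all W → L
n=32: reaches L-position 30 → W
n=33: reaches L-position 31 → W
n=34: only reaches 32(W), 29(W), 26(W), all W → L
n=35: reaches L-position 30 → W
n=36: reaches L-position 34 → W
n=37: only reaches 35(W), 32(W), 29(W), all W → L
n=38: reaches L-position 30 → W
n=39: reaches L-position 37 → W
n=40: only reaches 38(W), 35(W), 32(W), all W → L
The losing starting values of n are exactly the entries labelled L in this table (17 of them).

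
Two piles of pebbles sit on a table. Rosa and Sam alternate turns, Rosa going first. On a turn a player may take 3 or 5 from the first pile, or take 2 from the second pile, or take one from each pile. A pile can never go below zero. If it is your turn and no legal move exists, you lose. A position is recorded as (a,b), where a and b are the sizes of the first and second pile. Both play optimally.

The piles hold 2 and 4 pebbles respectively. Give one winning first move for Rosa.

Move to (1,3).

Compute win/loss labels from the base case upward. A position with no move is L. Any other position is W if it can reach an L in one move, else L.
No move ever increases a pile, so every position that can arise here has a ≤ 2 and b ≤ 4; it is enough to label the cells with 0 ≤ a ≤ 2 and 0 ≤ b ≤ 4.
Every move lowers a or b (never raises either), so fill the grid row by row in increasing a, and left to right within a row: each cell's successors are then already labelled.
      b=0  b=1  b=2  b=3  b=4
a=0:    L    L    W    W    L
a=1:    L    W    W    L    L
a=2:    L    W    W    L    W
Cells with no legal move (terminal, hence L): (0,0), (0,1), (1,0), (2,0).
The remaining L cells, each justified by listing all of its moves:
(0,4): the only move is to (0,2)(W), a W ⇒ L
(1,3): moves to (1,1)(W), (0,2)(W); every one is W ⇒ L
(1,4): moves to (1,2)(W), (0,3)(W); every one is W ⇒ L
(2,3): moves to (2,1)(W), (1,2)(W); every one is W ⇒ L
Every other cell has at least one move into one of the L cells above, so it is W.
From (2,4), the L positions reachable in one move are: (1,3).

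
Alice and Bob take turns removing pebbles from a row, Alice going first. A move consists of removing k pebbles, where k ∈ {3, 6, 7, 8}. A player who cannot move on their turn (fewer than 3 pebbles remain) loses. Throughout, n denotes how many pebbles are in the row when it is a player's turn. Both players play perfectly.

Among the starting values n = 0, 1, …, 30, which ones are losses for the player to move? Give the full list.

0, 1, 2, 11, 12, 13, 22, 23, 24

Use the standard recursion: the mover loses at a terminal position; elsewhere, the mover wins exactly when some move hands the opponent an L position.
n=0: no move → L
n=1: no move → L
n=2: no move → L
n=3: reaches L-position 0 → W
n=4: reaches L-position 1 → W
n=5: reaches L-position 2 → W
n=6: reaches L-position 0 → W
n=7: reaches L-position 1 → W
n=8: reaches L-position 2 → W
n=9: reaches L-position 2 → W
n=10: reaches L-position 2 → W
n=11: only reaches 8(W), 5(W), 4(W), 3(W), all W → L
n=12: only reaches 9(W), 6(W), 5(W), 4(W), all W → L
n=13: only reaches 10(W), 7(W), 6(W), 5(W), all W → L
n=14: reaches L-position 11 → W
n=15: reaches L-position 12 → W
n=16: reaches L-position 13 → W
n=17: reaches L-position 11 → W
n=18: reaches L-position 12 → W
n=19: reaches L-position 13 → W
n=20: reaches L-position 13 → W
n=21: reaches L-position 13 → W
n=22: only reaches 19(W), 16(W), 15(W), 14(W), all W → L
n=23: only reaches 20(W), 17(W), 16(W), 15(W), all W → L
n=24: only reaches 21(W), 18(W), 17(W), 16(W), all W → L
n=25: reaches L-position 22 → W
n=26: reaches L-position 23 → W
n=27: reaches L-position 24 → W
n=28: reaches L-position 22 → W
n=29: reaches L-position 23 → W
n=30: reaches L-position 24 → W
Reading off the rows marked L gives the requested list; there are 9 such values of n.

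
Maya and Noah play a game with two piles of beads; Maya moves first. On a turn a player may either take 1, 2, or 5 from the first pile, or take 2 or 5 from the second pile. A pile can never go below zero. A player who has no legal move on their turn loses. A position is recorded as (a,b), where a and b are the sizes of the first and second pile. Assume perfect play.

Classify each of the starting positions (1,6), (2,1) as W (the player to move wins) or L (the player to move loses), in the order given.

(1,6): L, (2,1): W

Compute win/loss labels from the base case upward. A position with no move is L. Any other position is W if it can reach an L in one move, else L.
No move ever increases a pile, so every position that can arise here has a ≤ 2 and b ≤ 6; it is enough to label the cells with 0 ≤ a ≤ 2 and 0 ≤ b ≤ 6.
Every move lowers a or b (never raises either), so fill the grid row by row in increasing a, and left to right within a row: each cell's successors are then already labelled.
      b=0  b=1  b=2  b=3  b=4  b=5  b=6
a=0:    L    L    W    W    L    W    W
a=1:    W    W    L    L    W    W    L
a=2:    W    W    W    W    W    L    W
Cells with no legal move (terminal, hence L): (0,0), (0,1).
The remaining L cells, each justified by listing all of its moves:
(0,4): L (sole option (0,2)(W) is W)
(1,2): L (options (0,2)(W), (1,0)(W) are all W)
(1,3): L (options (0,3)(W), (1,1)(W) are all W)
(1,6): L (options (0,6)(W), (1,4)(W), (1,1)(W) are all W)
(2,5): L (options (1,5)(W), (0,5)(W), (2,3)(W), (2,0)(W) are all W)
Every other cell has at least one move into one of the L cells above, so it is W.
(1,6): one of the L cells justified above, so L
(2,1): the move to (0,1) reaches an L cell, so W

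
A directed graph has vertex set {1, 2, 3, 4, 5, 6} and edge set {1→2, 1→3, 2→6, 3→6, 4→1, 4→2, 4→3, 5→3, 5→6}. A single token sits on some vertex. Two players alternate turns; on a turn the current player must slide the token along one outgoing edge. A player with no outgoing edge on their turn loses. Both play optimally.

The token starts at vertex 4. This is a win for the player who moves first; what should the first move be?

Label each position W (a win for the player to move) or L (a loss). A position with no legal move is L; any other position is W exactly when some move reaches an L, and L when every move reaches a W.
Every edge goes from a vertex to one that appears earlier in the order 6, 2, 3, 5, 1, 4, so processing vertices in that order labels each vertex after all of its successors.
6: no outgoing edge → L
2: W (go to 6, an L position)
3: W (go to 6, an L position)
5: W (go to 6, an L position)
1: L (options 3(W), 2(W) are all W)
4: W (go to 1, an L position)
From 4, the L positions reachable in one move are: 1.

Move to 1.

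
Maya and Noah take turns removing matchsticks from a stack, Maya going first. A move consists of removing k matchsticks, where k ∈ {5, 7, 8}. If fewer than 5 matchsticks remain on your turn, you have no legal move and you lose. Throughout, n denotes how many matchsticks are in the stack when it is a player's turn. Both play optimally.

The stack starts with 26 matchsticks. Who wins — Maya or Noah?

Noah wins.

Compute win/loss labels from the base case upward. A position with no move is L. Any other position is W if it can reach an L in one move, else L.
n=0: no move → L
n=1: no move → L
n=2: no move → L
n=3: no move → L
n=4: no move → L
n=5: →0(L), so W
n=6: →1(L), so W
n=7: →2(L), so W
n=8: →3(L), so W
n=9: →4(L), so W
n=10: →3(L), so W
n=11: →4(L), so W
n=12: →4(L), so W
n=13: →8(W), 6(W), 5(W) — all W, so L
n=14: →9(W), 7(W), 6(W) — all W, so L
n=15: →10(W), 8(W), 7(W) — all W, so L
n=16: →11(W), 9(W), 8(W) — all W, so L
n=17: →12(W), 10(W), 9(W) — all W, so L
n=18: →13(L), so W
n=19: →14(L), so W
n=20: →15(L), so W
n=21: →16(L), so W
n=22: →17(L), so W
n=23: →16(L), so W
n=24: →17(L), so W
n=25: →17(L), so W
n=26: →21(W), 19(W), 18(W) — all W, so L
Every move from 26 reaches a W position, so the mover loses.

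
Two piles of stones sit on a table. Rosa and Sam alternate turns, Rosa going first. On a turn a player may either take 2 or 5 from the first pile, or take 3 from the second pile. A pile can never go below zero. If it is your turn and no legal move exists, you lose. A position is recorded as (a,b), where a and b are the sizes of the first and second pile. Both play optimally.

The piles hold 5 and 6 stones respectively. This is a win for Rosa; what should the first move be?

Move to (0,6).

Label each position W (a win for the player to move) or L (a loss). A position with no legal move is L; any other position is W exactly when some move reaches an L, and L when every move reaches a W.
No move ever increases a pile, so every position that can arise here has a ≤ 5 and b ≤ 6; it is enough to label the cells with 0 ≤ a ≤ 5 and 0 ≤ b ≤ 6.
Every move lowers a or b (never raises either), so fill the grid row by row in increasing a, and left to right within a row: each cell's successors are then already labelled.
      b=0  b=1  b=2  b=3  b=4  b=5  b=6
a=0:    L    L    L    W    W    W    L
a=1:    L    L    L    W    W    W    L
a=2:    W    W    W    L    L    L    W
a=3:    W    W    W    L    L    L    W
a=4:    L    L    L    W    W    W    L
a=5:    W    W    W    W    W    W    W
Cells with no legal move (terminal, hence L): (0,0), (0,1), (0,2), (1,0), (1,1), (1,2).
The remaining L cells, each justified by listing all of its moves:
(0,6): L (sole option (0,3)(W) is W)
(1,6): L (sole option (1,3)(W) is W)
(2,3): L (options (0,3)(W), (2,0)(W) are all W)
(2,4): L (options (0,4)(W), (2,1)(W) are all W)
(2,5): L (options (0,5)(W), (2,2)(W) are all W)
(3,3): L (options (1,3)(W), (3,0)(W) are all W)
(3,4): L (options (1,4)(W), (3,1)(W) are all W)
(3,5): L (options (1,5)(W), (3,2)(W) are all W)
(4,0): L (sole option (2,0)(W) is W)
(4,1): L (sole option (2,1)(W) is W)
(4,2): L (sole option (2,2)(W) is W)
(4,6): L (options (2,6)(W), (4,3)(W) are all W)
Every other cell has at least one move into one of the L cells above, so it is W.
From (5,6), the L positions reachable in one move are: (0,6).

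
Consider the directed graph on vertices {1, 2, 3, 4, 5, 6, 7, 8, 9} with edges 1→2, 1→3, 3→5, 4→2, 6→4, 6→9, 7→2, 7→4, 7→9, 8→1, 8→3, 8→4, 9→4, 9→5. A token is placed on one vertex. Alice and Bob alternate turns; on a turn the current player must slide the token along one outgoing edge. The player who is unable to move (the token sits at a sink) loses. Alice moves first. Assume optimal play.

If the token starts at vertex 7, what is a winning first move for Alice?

Move to 2.

Use the standard recursion: the mover loses at a terminal position; elsewhere, the mover wins exactly when some move hands the opponent an L position.
Every edge goes from a vertex to one that appears earlier in the order 5, 2, 4, 3, 1, 8, 9, 7, 6, so processing vertices in that order labels each vertex after all of its successors.
5: no outgoing edge → L
2: no outgoing edge → L
4: →2(L), so W
3: →5(L), so W
1: →2(L), so W
8: →1(W), 3(W), 4(W) — all W, so L
9: →5(L), so W
7: →2(L), so W
6: →9(W), 4(W) — all W, so L
From 7, the L positions reachable in one move are: 2.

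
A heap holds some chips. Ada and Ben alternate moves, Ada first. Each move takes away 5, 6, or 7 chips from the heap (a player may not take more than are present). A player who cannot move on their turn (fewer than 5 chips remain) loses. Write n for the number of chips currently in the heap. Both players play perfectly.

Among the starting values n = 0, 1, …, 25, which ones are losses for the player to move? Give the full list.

0, 1, 2, 3, 4, 12, 13, 14, 15, 16, 24, 25

Work bottom-up. With no move the player to move loses. Otherwise the position is W if at least one move leads to an L position for the opponent, and L if every move leads to a W.
n=0: no move → L
n=1: no move → L
n=2: no move → L
n=3: no move → L
n=4: no move → L
n=5: →0(L), so W
n=6: →1(L), so W
n=7: →2(L), so W
n=8: →3(L), so W
n=9: →4(L), so W
n=10: →4(L), so W
n=11: →4(L), so W
n=12: →7(W), 6(W), 5(W) — all W, so L
n=13: →8(W), 7(W), 6(W) — all W, so L
n=14: →9(W), 8(W), 7(W) — all W, so L
n=15: →10(W), 9(W), 8(W) — all W, so L
n=16: →11(W), 10(W), 9(W) — all W, so L
n=17: →12(L), so W
n=18: →13(L), so W
n=19: →14(L), so W
n=20: →15(L), so W
n=21: →16(L), so W
n=22: →16(L), so W
n=23: →16(L), so W
n=24: →19(W), 18(W), 17(W) — all W, so L
n=25: →20(W), 19(W), 18(W) — all W, so L
Reading off the rows marked L gives the requested list; there are 12 such values of n.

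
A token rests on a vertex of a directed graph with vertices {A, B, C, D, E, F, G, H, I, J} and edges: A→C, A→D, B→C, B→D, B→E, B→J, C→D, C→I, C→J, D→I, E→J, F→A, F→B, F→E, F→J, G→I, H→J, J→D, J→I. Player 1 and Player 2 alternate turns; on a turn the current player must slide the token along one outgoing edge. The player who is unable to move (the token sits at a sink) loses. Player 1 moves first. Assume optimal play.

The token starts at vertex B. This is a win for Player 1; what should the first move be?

Move to E.

Use the standard recursion: the mover loses at a terminal position; elsewhere, the mover wins exactly when some move hands the opponent an L position.
Every edge goes from a vertex to one that appears earlier in the order I, D, J, C, G, A, E, B, F, H, so processing vertices in that order labels each vertex after all of its successors.
I: no outgoing edge → L
D: →I(L), so W
J: →I(L), so W
C: →I(L), so W
G: →I(L), so W
A: →C(W), D(W) — all W, so L
E: →J(W) only, which is W, so L
B: →E(L), so W
F: →E(L), so W
H: →J(W) only, which is W, so L
From B, the L positions reachable in one move are: E.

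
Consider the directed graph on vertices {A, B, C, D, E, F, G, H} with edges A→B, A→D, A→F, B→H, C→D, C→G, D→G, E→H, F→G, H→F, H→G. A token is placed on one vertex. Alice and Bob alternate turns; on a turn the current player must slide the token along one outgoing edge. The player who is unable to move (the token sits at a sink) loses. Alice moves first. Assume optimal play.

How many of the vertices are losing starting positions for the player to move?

Work bottom-up. With no move the player to move loses. Otherwise the position is W if at least one move leads to an L position for the opponent, and L if every move leads to a W.
Every edge goes from a vertex to one that appears earlier in the order G, F, H, B, E, D, C, A, so processing vertices in that order labels each vertex after all of its successors.
G: no outgoing edge → L
F: W (go to G, an L position)
H: W (go to G, an L position)
B: L (sole option H(W) is W)
E: L (sole option H(W) is W)
D: W (go to G, an L position)
C: W (go to G, an L position)
A: W (go to B, an L position)
The L vertices are B, E, G; that is 3 in all.

3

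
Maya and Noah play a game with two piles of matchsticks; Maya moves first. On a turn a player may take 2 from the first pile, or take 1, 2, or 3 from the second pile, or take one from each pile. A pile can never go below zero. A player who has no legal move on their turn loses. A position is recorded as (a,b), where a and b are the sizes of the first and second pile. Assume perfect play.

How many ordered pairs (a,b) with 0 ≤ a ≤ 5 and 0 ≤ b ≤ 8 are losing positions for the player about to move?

16

Classify positions by backward induction: terminal positions (no move available) are L. From any other position, the mover wins iff some move reaches an L.
Every move lowers a or b (never raises either), so fill the grid row by row in increasing a, and left to right within a row: each cell's successors are then already labelled.
      b=0  b=1  b=2  b=3  b=4  b=5  b=6  b=7  b=8
a=0:    L    W    W    W    L    W    W    W    L
a=1:    L    W    W    W    L    W    W    W    L
a=2:    W    W    L    W    W    W    L    W    W
a=3:    W    L    W    W    W    L    W    W    W
a=4:    L    W    W    W    L    W    W    W    L
a=5:    L    W    W    W    L    W    W    W    L
Cells with no legal move (terminal, hence L): (0,0), (1,0).
The remaining L cells, each justified by listing all of its moves:
(0,4): only reaches (0,3)(W), (0,2)(W), (0,1)(W), all W → L
(0,8): only reaches (0,7)(W), (0,6)(W), (0,5)(W), all W → L
(1,4): only reaches (1,3)(W), (1,2)(W), (1,1)(W), (0,3)(W), all W → L
(1,8): only reaches (1,7)(W), (1,6)(W), (1,5)(W), (0,7)(W), all W → L
(2,2): only reaches (0,2)(W), (2,1)(W), (2,0)(W), (1,1)(W), all W → L
(2,6): only reaches (0,6)(W), (2,5)(W), (2,4)(W), (2,3)(W), (1,5)(W), all W → L
(3,1): only reaches (1,1)(W), (3,0)(W), (2,0)(W), all W → L
(3,5): only reaches (1,5)(W), (3,4)(W), (3,3)(W), (3,2)(W), (2,4)(W), all W → L
(4,0): only reaches (2,0)(W), which is W → L
(4,4): only reaches (2,4)(W), (4,3)(W), (4,2)(W), (4,1)(W), (3,3)(W), all W → L
(4,8): only reaches (2,8)(W), (4,7)(W), (4,6)(W), (4,5)(W), (3,7)(W), all W → L
(5,0): only reaches (3,0)(W), which is W → L
(5,4): only reaches (3,4)(W), (5,3)(W), (5,2)(W), (5,1)(W), (4,3)(W), all W → L
(5,8): only reaches (3,8)(W), (5,7)(W), (5,6)(W), (5,5)(W), (4,7)(W), all W → L
Every other cell has at least one move into one of the L cells above, so it is W.
L cells per row: a=0: 3, a=1: 3, a=2: 2, a=3: 2, a=4: 3, a=5: 3; total 16.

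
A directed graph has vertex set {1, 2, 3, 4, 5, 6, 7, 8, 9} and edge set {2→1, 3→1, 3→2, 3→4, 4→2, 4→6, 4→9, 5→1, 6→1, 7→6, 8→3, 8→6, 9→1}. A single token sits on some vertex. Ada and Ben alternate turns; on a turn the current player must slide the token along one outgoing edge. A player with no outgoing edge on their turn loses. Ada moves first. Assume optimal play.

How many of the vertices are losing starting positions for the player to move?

Use the standard recursion: the mover loses at a terminal position; elsewhere, the mover wins exactly when some move hands the opponent an L position.
Every edge goes from a vertex to one that appears earlier in the order 1, 2, 9, 6, 4, 5, 3, 8, 7, so processing vertices in that order labels each vertex after all of its successors.
1: no outgoing edge → L
2: can move to 1, which is L ⇒ W
9: can move to 1, which is L ⇒ W
6: can move to 1, which is L ⇒ W
4: moves to 6(W), 9(W), 2(W); every one is W ⇒ L
5: can move to 1, which is L ⇒ W
3: can move to 4, which is L ⇒ W
8: moves to 3(W), 6(W); every one is W ⇒ L
7: the only move is to 6(W), a W ⇒ L
The L vertices are 1, 4, 7, 8; that is 4 in all.

4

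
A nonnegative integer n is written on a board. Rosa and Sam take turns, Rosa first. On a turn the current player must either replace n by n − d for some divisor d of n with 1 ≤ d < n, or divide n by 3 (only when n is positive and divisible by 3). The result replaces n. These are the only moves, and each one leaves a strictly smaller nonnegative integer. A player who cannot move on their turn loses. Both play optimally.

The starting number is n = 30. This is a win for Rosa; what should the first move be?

Compute win/loss labels from the base case upward. A position with no move is L. Any other position is W if it can reach an L in one move, else L.
n=0: no move → L
n=1: no move → L
n=2: W (go to 1, an L position)
n=3: W (go to 1, an L position)
n=4: L (options 2(W), 3(W) are all W)
n=5: W (go to 4, an L position)
n=6: W (go to 4, an L position)
n=7: L (sole option 6(W) is W)
n=8: W (go to 4, an L position)
n=9: L (options 3(W), 6(W), 8(W) are all W)
n=10: W (go to 9, an L position)
n=11: L (sole option 10(W) is W)
n=12: W (go to 4, an L position)
n=13: L (sole option 12(W) is W)
n=14: W (go to 7, an L position)
n=15: L (options 5(W), 10(W), 12(W), 14(W) are all W)
n=16: W (go to 15, an L position)
n=17: L (sole option 16(W) is W)
n=18: W (go to 9, an L position)
n=19: L (sole option 18(W) is W)
n=20: W (go to 15, an L position)
n=21: W (go to 7, an L position)
n=22: W (go to 11, an L position)
n=23: L (sole option 22(W) is W)
n=24: W (go to 23, an L position)
n=25: L (options 20(W), 24(W) are all W)
n=26: W (go to 13, an L position)
n=27: W (go to 9, an L position)
n=28: L (options 14(W), 21(W), 24(W), 26(W), 27(W) are all W)
n=29: W (go to 28, an L position)
n=30: W (go to 15, an L position)
From 30, the L positions reachable in one move are: 15, 25, 28. Any move reaching one of these is winning.

Move to 15.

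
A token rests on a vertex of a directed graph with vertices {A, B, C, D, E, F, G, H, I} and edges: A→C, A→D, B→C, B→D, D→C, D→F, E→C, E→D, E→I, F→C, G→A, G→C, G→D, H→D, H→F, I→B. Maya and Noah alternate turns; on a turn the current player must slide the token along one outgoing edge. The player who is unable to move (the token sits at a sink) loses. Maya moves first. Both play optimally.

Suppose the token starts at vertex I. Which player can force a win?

Noah wins.

Label each position W (a win for the player to move) or L (a loss). A position with no legal move is L; any other position is W exactly when some move reaches an L, and L when every move reaches a W.
Every edge goes from a vertex to one that appears earlier in the order C, F, D, B, H, A, I, E, G, so processing vertices in that order labels each vertex after all of its successors.
C: no outgoing edge → L
F: can move to C, which is L ⇒ W
D: can move to C, which is L ⇒ W
B: can move to C, which is L ⇒ W
H: moves to D(W), F(W); every one is W ⇒ L
A: can move to C, which is L ⇒ W
I: the only move is to B(W), a W ⇒ L
E: can move to I, which is L ⇒ W
G: can move to C, which is L ⇒ W
Every move from I reaches a W position, so the mover loses.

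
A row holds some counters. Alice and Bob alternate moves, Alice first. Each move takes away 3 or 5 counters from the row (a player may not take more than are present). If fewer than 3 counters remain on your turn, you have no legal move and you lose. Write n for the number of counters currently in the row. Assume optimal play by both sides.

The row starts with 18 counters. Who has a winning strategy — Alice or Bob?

Compute win/loss labels from the base case upward. A position with no move is L. Any other position is W if it can reach an L in one move, else L.
n=0: no move → L
n=1: no move → L
n=2: no move → L
n=3: W (go to 0, an L position)
n=4: W (go to 1, an L position)
n=5: W (go to 2, an L position)
n=6: W (go to 1, an L position)
n=7: W (go to 2, an L position)
n=8: L (options 5(W), 3(W) are all W)
n=9: L (options 6(W), 4(W) are all W)
n=10: L (options 7(W), 5(W) are all W)
n=11: W (go to 8, an L position)
n=12: W (go to 9, an L position)
n=13: W (go to 10, an L position)
n=14: W (go to 9, an L position)
n=15: W (go to 10, an L position)
n=16: L (options 13(W), 11(W) are all W)
n=17: L (options 14(W), 12(W) are all W)
n=18: L (options 15(W), 13(W) are all W)
Every move from 18 reaches a W position, so the mover loses.

Bob wins.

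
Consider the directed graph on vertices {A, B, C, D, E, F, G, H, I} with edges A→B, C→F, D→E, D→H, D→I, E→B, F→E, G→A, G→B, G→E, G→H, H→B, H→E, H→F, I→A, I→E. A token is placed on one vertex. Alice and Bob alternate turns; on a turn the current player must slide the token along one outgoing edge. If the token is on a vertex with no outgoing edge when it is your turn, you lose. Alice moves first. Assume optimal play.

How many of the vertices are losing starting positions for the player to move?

3

Label each position W (a win for the player to move) or L (a loss). A position with no legal move is L; any other position is W exactly when some move reaches an L, and L when every move reaches a W.
Every edge goes from a vertex to one that appears earlier in the order B, A, E, F, H, G, C, I, D, so processing vertices in that order labels each vertex after all of its successors.
B: no outgoing edge → L
A: can move to B, which is L ⇒ W
E: can move to B, which is L ⇒ W
F: the only move is to E(W), a W ⇒ L
H: can move to F, which is L ⇒ W
G: can move to B, which is L ⇒ W
C: can move to F, which is L ⇒ W
I: moves to E(W), A(W); every one is W ⇒ L
D: can move to I, which is L ⇒ W
The L vertices are B, F, I; that is 3 in all.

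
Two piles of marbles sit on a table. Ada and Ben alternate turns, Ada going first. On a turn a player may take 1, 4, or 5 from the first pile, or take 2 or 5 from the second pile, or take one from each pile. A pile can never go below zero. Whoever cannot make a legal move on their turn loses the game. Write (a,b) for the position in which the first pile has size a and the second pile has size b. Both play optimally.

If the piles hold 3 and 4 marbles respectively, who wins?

Label each position W (a win for the player to move) or L (a loss). A position with no legal move is L; any other position is W exactly when some move reaches an L, and L when every move reaches a W.
No move ever increases a pile, so every position that can arise here has a ≤ 3 and b ≤ 4; it is enough to label the cells with 0 ≤ a ≤ 3 and 0 ≤ b ≤ 4.
Every move lowers a or b (never raises either), so fill the grid row by row in increasing a, and left to right within a row: each cell's successors are then already labelled.
      b=0  b=1  b=2  b=3  b=4
a=0:    L    L    W    W    L
a=1:    W    W    W    L    W
a=2:    L    L    W    W    W
a=3:    W    W    W    L    L
Cells with no legal move (terminal, hence L): (0,0), (0,1).
The remaining L cells, each justified by listing all of its moves:
(0,4): the only move is to (0,2)(W), a W ⇒ L
(1,3): moves to (0,3)(W), (1,1)(W), (0,2)(W); every one is W ⇒ L
(2,0): the only move is to (1,0)(W), a W ⇒ L
(2,1): moves to (1,1)(W), (1,0)(W); every one is W ⇒ L
(3,3): moves to (2,3)(W), (3,1)(W), (2,2)(W); every one is W ⇒ L
(3,4): moves to (2,4)(W), (3,2)(W), (2,3)(W); every one is W ⇒ L
Every other cell has at least one move into one of the L cells above, so it is W.
Every move from (3,4) reaches a W position, so the mover loses.

Ben wins.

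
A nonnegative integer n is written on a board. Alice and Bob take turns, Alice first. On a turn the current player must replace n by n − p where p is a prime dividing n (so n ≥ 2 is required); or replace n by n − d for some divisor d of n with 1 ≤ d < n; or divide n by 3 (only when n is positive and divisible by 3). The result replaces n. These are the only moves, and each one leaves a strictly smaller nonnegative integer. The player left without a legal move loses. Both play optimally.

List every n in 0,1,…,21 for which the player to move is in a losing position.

Work bottom-up. With no move the player to move loses. Otherwise the position is W if at least one move leads to an L position for the opponent, and L if every move leads to a W.
n=0: no move → L
n=1: no move → L
n=2: reaches L-position 0 → W
n=3: reaches L-position 0 → W
n=4: only reaches 2(W), 3(W), all W → L
n=5: reaches L-position 0 → W
n=6: reaches L-position 4 → W
n=7: reaches L-position 0 → W
n=8: reaches L-position 4 → W
n=9: only reaches 3(W), 6(W), 8(W), all W → L
n=10: reaches L-position 9 → W
n=11: reaches L-position 0 → W
n=12: reaches L-position 4 → W
n=13: reaches L-position 0 → W
n=14: only reaches 7(W), 12(W), 13(W), all W → L
n=15: reaches L-position 14 → W
n=16: reaches L-position 14 → W
n=17: reaches L-position 0 → W
n=18: reaches L-position 9 → W
n=19: reaches L-position 0 → W
n=20: only reaches 10(W), 15(W), 16(W), 18(W), 19(W), all W → L
n=21: reaches L-position 14 → W
The losing starting values of n are exactly the entries labelled L in this table (6 of them).

0, 1, 4, 9, 14, 20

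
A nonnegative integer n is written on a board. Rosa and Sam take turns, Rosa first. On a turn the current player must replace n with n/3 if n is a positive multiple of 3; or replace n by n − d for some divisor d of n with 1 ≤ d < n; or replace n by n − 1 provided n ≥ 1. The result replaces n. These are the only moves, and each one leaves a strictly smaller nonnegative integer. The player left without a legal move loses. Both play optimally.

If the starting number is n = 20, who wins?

Classify positions by backward induction: terminal positions (no move available) are L. From any other position, the mover wins iff some move reaches an L.
n=0: no move → L
n=1: reaches L-position 0 → W
n=2: only reaches 1(W), which is W → L
n=3: reaches L-position 2 → W
n=4: reaches L-position 2 → W
n=5: only reaches 4(W), which is W → L
n=6: reaches L-position 2 → W
n=7: only reaches 6(W), which is W → L
n=8: reaches L-position 7 → W
n=9: only reaches 3(W), 6(W), 8(W), all W → L
n=10: reaches L-position 5 → W
n=11: only reaches 10(W), which is W → L
n=12: reaches L-position 9 → W
n=13: only reaches 12(W), which is W → L
n=14: reaches L-position 7 → W
n=15: reaches L-position 5 → W
n=16: only reaches 8(W), 12(W), 14(W), 15(W), all W → L
n=17: reaches L-position 16 → W
n=18: reaches L-position 9 → W
n=19: only reaches 18(W), which is W → L
n=20: reaches L-position 16 → W
From 20 Rosa can move to 16, reaching an L position.

Rosa wins.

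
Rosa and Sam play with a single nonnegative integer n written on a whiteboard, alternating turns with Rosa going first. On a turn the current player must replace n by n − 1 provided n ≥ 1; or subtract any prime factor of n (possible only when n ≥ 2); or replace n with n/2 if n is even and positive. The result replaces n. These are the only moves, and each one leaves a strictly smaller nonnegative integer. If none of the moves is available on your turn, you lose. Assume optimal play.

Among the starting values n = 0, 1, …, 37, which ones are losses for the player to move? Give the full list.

Use the standard recursion: the mover loses at a terminal position; elsewhere, the mover wins exactly when some move hands the opponent an L position.
n=0: no move → L
n=1: can move to 0, which is L ⇒ W
n=2: can move to 0, which is L ⇒ W
n=3: can move to 0, which is L ⇒ W
n=4: moves to 2(W), 3(W); every one is W ⇒ L
n=5: can move to 0, which is L ⇒ W
n=6: can move to 4, which is L ⇒ W
n=7: can move to 0, which is L ⇒ W
n=8: can move to 4, which is L ⇒ W
n=9: moves to 6(W), 8(W); every one is W ⇒ L
n=10: can move to 9, which is L ⇒ W
n=11: can move to 0, which is L ⇒ W
n=12: can move to 9, which is L ⇒ W
n=13: can move to 0, which is L ⇒ W
n=14: moves to 7(W), 12(W), 13(W); every one is W ⇒ L
n=15: can move to 14, which is L ⇒ W
n=16: can move to 14, which is L ⇒ W
n=17: can move to 0, which is L ⇒ W
n=18: can move to 9, which is L ⇒ W
n=19: can move to 0, which is L ⇒ W
n=20: moves to 10(W), 15(W), 18(W), 19(W); every one is W ⇒ L
n=21: can move to 14, which is L ⇒ W
n=22: can move to 20, which is L ⇒ W
n=23: can move to 0, which is L ⇒ W
n=24: moves to 12(W), 21(W), 22(W), 23(W); every one is W ⇒ L
n=25: can move to 20, which is L ⇒ W
n=26: can move to 24, which is L ⇒ W
n=27: can move to 24, which is L ⇒ W
n=28: can move to 14, which is L ⇒ W
n=29: can move to 0, which is L ⇒ W
n=30: moves to 15(W), 25(W), 27(W), 28(W), 29(W); every one is W ⇒ L
n=31: can move to 0, which is L ⇒ W
n=32: can move to 30, which is L ⇒ W
n=33: can move to 30, which is L ⇒ W
n=34: moves to 17(W), 32(W), 33(W); every one is W ⇒ L
n=35: can move to 30, which is L ⇒ W
n=36: can move to 34, which is L ⇒ W
n=37: can move to 0, which is L ⇒ W
The losing starting values of n are exactly the entries labelled L in this table (8 of them).

0, 4, 9, 14, 20, 24, 30, 34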